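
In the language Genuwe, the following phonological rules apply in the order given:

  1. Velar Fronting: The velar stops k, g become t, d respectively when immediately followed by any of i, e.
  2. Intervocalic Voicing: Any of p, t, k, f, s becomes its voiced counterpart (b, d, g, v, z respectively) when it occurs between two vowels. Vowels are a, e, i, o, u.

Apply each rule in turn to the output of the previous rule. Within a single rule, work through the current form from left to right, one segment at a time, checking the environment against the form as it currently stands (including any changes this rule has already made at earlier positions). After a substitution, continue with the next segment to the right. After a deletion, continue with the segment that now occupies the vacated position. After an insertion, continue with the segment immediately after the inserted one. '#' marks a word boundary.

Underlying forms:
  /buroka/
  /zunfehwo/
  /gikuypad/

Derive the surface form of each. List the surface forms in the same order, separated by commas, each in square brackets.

/buroka/:
  1 Velar Fronting: no change — [buroka]
  2 Intervocalic Voicing: [buroka] → [buroga]
/zunfehwo/:
  1 Velar Fronting: no change — [zunfehwo]
  2 Intervocalic Voicing: no change — [zunfehwo]
/gikuypad/:
  1 Velar Fronting: [gikuypad] → [dikuypad]
  2 Intervocalic Voicing: [dikuypad] → [diguypad]

[buroga], [zunfehwo], [diguypad]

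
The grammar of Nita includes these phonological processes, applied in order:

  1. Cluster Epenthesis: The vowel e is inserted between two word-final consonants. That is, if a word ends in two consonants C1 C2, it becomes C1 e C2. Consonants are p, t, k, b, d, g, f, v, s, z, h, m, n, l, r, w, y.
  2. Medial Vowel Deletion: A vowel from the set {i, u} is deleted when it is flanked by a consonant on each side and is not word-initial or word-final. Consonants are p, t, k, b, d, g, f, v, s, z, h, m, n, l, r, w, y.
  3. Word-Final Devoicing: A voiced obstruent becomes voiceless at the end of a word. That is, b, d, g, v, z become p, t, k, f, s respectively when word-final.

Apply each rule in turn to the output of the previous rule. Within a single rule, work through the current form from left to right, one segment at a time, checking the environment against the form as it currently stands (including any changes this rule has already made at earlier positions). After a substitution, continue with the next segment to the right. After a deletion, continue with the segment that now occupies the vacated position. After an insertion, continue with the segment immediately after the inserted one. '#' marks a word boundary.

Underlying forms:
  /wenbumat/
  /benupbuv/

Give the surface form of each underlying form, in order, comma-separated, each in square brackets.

[wenbmat], [benpbf]

/wenbumat/:
  1 Cluster Epenthesis: no change — [wenbumat]
  2 Medial Vowel Deletion: [wenbumat] → [wenbmat]
  3 Word-Final Devoicing: no change — [wenbmat]
/benupbuv/:
  1 Cluster Epenthesis: no change — [benupbuv]
  2 Medial Vowel Deletion: [benupbuv] → [benpbv]
  3 Word-Final Devoicing: [benpbv] → [benpbf]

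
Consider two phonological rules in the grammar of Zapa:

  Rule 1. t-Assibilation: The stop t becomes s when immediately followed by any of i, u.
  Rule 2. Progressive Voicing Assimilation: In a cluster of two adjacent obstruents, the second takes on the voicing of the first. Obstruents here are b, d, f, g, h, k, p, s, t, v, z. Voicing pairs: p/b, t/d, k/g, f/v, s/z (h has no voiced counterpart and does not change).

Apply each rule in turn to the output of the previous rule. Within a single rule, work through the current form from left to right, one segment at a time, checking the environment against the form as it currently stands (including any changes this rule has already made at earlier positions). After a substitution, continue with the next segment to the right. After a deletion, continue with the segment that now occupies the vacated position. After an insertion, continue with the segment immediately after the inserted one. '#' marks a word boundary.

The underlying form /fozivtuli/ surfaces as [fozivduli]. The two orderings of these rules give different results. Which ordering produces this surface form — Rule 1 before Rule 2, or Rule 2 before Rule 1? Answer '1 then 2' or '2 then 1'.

2 then 1

Order 1 then 2:
  1 t-Assibilation: [fozivtuli] → [fozivsuli]
  2 Progressive Voicing Assimilation: [fozivsuli] → [fozivzuli]
  result: [fozivzuli]
Order 2 then 1:
  2 Progressive Voicing Assimilation: [fozivtuli] → [fozivduli]
  1 t-Assibilation: no change — [fozivduli]
  result: [fozivduli]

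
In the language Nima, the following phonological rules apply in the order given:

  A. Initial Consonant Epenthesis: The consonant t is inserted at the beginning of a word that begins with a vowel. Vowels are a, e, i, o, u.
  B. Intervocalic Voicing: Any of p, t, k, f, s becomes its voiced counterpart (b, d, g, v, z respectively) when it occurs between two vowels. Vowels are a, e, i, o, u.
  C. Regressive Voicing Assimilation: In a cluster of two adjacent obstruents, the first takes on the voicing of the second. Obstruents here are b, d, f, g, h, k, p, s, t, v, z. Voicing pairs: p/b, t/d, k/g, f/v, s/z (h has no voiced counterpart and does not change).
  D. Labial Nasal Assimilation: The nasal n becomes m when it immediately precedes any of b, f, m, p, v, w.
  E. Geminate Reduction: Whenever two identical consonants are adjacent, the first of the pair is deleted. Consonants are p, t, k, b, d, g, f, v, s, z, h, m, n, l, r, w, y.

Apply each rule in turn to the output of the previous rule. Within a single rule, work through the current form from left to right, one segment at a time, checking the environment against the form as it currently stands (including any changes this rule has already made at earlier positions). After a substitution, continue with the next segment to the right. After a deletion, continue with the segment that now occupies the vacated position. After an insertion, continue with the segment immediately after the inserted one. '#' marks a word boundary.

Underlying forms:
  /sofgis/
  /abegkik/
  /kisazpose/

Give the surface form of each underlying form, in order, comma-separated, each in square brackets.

[sovgis], [tabekik], [kizaspoze]

/sofgis/:
  A Initial Consonant Epenthesis: no change — [sofgis]
  B Intervocalic Voicing: no change — [sofgis]
  C Regressive Voicing Assimilation: [sofgis] → [sovgis]
  D Labial Nasal Assimilation: no change — [sovgis]
  E Geminate Reduction: no change — [sovgis]
/abegkik/:
  A Initial Consonant Epenthesis: [abegkik] → [tabegkik]
  B Intervocalic Voicing: no change — [tabegkik]
  C Regressive Voicing Assimilation: [tabegkik] → [tabekkik]
  D Labial Nasal Assimilation: no change — [tabekkik]
  E Geminate Reduction: [tabekkik] → [tabekik]
/kisazpose/:
  A Initial Consonant Epenthesis: no change — [kisazpose]
  B Intervocalic Voicing: [kisazpose] → [kizazpoze]
  C Regressive Voicing Assimilation: [kizazpoze] → [kizaspoze]
  D Labial Nasal Assimilation: no change — [kizaspoze]
  E Geminate Reduction: no change — [kizaspoze]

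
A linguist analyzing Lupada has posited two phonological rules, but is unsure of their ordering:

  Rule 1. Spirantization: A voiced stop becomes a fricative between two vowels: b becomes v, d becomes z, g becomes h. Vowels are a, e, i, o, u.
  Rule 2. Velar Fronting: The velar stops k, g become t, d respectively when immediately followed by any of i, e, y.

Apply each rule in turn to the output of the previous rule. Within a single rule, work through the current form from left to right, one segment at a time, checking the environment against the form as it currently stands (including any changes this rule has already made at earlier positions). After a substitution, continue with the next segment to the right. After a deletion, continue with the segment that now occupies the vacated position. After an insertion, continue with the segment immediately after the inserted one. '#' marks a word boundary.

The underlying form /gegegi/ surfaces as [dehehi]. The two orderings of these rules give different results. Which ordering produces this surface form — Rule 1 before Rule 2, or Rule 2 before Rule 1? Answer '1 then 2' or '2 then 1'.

1 then 2

Order 1 then 2:
  1 Spirantization: [gegegi] → [gehehi]
  2 Velar Fronting: [gehehi] → [dehehi]
  result: [dehehi]
Order 2 then 1:
  2 Velar Fronting: [gegegi] → [dededi]
  1 Spirantization: [dededi] → [dezezi]
  result: [dezezi]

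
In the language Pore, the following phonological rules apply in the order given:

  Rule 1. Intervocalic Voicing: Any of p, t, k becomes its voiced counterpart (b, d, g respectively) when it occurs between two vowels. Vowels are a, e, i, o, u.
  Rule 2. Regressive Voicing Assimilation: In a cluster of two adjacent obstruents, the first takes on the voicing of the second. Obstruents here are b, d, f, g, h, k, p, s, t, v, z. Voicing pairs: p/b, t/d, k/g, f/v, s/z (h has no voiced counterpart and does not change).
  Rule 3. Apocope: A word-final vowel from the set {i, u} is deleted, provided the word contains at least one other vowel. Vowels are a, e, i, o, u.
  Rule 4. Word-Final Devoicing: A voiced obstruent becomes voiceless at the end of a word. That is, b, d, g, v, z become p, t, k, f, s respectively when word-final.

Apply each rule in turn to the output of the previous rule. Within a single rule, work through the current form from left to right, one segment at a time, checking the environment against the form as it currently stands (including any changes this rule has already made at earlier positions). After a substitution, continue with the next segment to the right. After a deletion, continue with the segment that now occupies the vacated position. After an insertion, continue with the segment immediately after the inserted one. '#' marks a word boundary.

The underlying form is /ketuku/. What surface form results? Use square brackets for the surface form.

Rule 1 Intervocalic Voicing: [ketuku] → [kedugu]
Rule 2 Regressive Voicing Assimilation: no change — [kedugu]
Rule 3 Apocope: [kedugu] → [kedug]
Rule 4 Word-Final Devoicing: [kedug] → [keduk]

[keduk]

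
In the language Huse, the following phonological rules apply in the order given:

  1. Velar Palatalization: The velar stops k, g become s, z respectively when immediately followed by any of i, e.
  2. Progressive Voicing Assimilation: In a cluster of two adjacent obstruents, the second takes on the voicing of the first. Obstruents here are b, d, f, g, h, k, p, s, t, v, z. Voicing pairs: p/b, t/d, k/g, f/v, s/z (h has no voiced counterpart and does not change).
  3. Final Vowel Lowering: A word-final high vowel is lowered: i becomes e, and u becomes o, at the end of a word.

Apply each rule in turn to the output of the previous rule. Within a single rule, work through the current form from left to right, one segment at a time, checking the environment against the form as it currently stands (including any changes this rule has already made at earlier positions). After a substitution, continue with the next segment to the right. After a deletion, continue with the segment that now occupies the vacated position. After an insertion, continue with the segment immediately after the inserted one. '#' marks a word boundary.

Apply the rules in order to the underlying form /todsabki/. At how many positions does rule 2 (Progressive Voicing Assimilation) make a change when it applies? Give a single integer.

1 Velar Palatalization: [todsabki] → [todsabsi]
2 Progressive Voicing Assimilation: [todsabsi] → [todzabzi]
3 Final Vowel Lowering: [todzabzi] → [todzabze]
Rule 2 changed 2 position(s).

2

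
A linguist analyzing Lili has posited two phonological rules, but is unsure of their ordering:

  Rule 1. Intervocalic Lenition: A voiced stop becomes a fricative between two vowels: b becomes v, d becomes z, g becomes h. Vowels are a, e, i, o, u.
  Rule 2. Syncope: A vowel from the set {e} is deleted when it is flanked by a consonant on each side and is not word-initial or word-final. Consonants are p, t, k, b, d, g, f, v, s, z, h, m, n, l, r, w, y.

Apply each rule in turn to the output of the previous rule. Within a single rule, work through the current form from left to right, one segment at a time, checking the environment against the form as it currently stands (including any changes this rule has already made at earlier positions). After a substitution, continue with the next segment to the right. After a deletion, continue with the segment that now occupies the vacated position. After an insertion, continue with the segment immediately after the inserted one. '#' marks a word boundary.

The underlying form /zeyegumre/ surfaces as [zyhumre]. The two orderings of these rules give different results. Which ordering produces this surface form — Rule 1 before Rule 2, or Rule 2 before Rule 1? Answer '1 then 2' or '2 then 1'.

1 then 2

Order 1 then 2:
  1 Intervocalic Lenition: [zeyegumre] → [zeyehumre]
  2 Syncope: [zeyehumre] → [zyhumre]
  result: [zyhumre]
Order 2 then 1:
  2 Syncope: [zeyegumre] → [zygumre]
  1 Intervocalic Lenition: no change — [zygumre]
  result: [zygumre]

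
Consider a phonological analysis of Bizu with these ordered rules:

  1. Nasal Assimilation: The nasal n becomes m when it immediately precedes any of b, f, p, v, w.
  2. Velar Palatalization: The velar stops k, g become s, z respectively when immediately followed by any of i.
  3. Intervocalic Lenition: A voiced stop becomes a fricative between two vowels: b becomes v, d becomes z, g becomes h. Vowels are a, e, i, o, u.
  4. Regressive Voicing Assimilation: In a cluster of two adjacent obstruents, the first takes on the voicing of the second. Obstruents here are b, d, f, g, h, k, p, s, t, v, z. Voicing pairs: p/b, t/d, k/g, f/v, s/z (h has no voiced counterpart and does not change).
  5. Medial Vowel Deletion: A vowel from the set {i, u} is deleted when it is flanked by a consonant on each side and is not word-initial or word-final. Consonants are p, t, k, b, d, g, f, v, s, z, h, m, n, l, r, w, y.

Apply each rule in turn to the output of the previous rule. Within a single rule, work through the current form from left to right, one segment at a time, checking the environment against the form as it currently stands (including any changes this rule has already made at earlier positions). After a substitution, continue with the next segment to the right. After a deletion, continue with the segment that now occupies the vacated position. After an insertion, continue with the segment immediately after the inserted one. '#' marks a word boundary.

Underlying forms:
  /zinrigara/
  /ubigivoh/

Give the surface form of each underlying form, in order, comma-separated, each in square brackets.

/zinrigara/:
  1 Nasal Assimilation: no change — [zinrigara]
  2 Velar Palatalization: no change — [zinrigara]
  3 Intervocalic Lenition: [zinrigara] → [zinrihara]
  4 Regressive Voicing Assimilation: no change — [zinrihara]
  5 Medial Vowel Deletion: [zinrihara] → [znrhara]
/ubigivoh/:
  1 Nasal Assimilation: no change — [ubigivoh]
  2 Velar Palatalization: [ubigivoh] → [ubizivoh]
  3 Intervocalic Lenition: [ubizivoh] → [uvizivoh]
  4 Regressive Voicing Assimilation: no change — [uvizivoh]
  5 Medial Vowel Deletion: [uvizivoh] → [uvzvoh]

[znrhara], [uvzvoh]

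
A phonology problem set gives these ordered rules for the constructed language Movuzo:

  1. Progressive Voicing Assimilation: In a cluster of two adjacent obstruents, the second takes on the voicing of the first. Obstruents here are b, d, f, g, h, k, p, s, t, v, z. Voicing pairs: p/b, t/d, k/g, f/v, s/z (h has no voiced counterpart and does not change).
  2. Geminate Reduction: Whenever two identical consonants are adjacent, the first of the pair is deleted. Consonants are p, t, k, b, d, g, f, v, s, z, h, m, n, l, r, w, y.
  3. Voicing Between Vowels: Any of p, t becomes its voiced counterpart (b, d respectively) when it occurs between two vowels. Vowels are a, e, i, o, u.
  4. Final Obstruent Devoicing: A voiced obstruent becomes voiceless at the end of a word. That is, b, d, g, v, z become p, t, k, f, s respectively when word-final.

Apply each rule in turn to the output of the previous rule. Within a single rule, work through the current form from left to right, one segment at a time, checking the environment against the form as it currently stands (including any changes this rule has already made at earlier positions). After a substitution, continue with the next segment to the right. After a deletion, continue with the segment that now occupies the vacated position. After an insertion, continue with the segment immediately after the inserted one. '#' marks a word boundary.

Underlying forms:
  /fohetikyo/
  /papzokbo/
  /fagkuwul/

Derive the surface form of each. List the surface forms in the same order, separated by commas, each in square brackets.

[fohedikyo], [papsokpo], [faguwul]

/fohetikyo/:
  1 Progressive Voicing Assimilation: no change — [fohetikyo]
  2 Geminate Reduction: no change — [fohetikyo]
  3 Voicing Between Vowels: [fohetikyo] → [fohedikyo]
  4 Final Obstruent Devoicing: no change — [fohedikyo]
/papzokbo/:
  1 Progressive Voicing Assimilation: [papzokbo] → [papsokpo]
  2 Geminate Reduction: no change — [papsokpo]
  3 Voicing Between Vowels: no change — [papsokpo]
  4 Final Obstruent Devoicing: no change — [papsokpo]
/fagkuwul/:
  1 Progressive Voicing Assimilation: [fagkuwul] → [fagguwul]
  2 Geminate Reduction: [fagguwul] → [faguwul]
  3 Voicing Between Vowels: no change — [faguwul]
  4 Final Obstruent Devoicing: no change — [faguwul]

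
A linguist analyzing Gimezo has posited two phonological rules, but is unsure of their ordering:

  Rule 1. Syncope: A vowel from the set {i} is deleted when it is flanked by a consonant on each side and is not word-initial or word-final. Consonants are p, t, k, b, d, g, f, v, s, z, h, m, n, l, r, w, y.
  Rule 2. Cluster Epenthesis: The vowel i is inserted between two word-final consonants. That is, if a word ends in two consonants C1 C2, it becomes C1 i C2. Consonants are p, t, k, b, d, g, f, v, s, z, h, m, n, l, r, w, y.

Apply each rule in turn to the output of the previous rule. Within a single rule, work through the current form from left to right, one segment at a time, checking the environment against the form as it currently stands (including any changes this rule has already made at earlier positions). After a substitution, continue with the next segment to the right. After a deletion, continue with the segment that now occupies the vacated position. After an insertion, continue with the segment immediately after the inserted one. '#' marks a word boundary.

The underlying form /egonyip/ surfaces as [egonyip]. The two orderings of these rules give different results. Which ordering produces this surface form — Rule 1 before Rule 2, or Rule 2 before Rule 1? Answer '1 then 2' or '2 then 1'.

Order 1 then 2:
  1 Syncope: [egonyip] → [egonyp]
  2 Cluster Epenthesis: [egonyp] → [egonyip]
  result: [egonyip]
Order 2 then 1:
  2 Cluster Epenthesis: no change — [egonyip]
  1 Syncope: [egonyip] → [egonyp]
  result: [egonyp]

1 then 2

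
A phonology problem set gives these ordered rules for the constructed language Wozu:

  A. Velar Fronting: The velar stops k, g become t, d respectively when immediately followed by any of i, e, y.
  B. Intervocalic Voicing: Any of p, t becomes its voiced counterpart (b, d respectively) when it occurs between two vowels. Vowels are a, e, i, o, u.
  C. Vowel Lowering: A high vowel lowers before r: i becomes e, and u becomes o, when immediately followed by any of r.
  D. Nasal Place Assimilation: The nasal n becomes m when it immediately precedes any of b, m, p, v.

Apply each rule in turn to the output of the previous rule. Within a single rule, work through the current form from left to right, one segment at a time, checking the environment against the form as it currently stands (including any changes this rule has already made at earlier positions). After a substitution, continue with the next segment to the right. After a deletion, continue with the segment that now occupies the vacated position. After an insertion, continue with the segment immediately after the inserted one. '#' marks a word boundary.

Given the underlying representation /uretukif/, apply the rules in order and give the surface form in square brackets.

A Velar Fronting: [uretukif] → [uretutif]
B Intervocalic Voicing: [uretutif] → [uredudif]
C Vowel Lowering: [uredudif] → [oredudif]
D Nasal Place Assimilation: no change — [oredudif]

[oredudif]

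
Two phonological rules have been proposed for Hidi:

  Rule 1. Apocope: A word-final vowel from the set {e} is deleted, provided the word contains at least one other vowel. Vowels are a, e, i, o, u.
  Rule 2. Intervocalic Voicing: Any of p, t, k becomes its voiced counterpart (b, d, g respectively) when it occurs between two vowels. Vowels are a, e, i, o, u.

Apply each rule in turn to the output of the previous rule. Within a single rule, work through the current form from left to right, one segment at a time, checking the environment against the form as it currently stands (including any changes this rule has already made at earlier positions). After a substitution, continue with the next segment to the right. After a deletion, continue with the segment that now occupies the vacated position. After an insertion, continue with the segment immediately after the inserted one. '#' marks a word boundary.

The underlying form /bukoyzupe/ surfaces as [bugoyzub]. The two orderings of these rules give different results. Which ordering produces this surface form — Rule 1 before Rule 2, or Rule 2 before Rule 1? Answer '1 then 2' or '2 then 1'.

2 then 1

Order 1 then 2:
  1 Apocope: [bukoyzupe] → [bukoyzup]
  2 Intervocalic Voicing: [bukoyzup] → [bugoyzup]
  result: [bugoyzup]
Order 2 then 1:
  2 Intervocalic Voicing: [bukoyzupe] → [bugoyzube]
  1 Apocope: [bugoyzube] → [bugoyzub]
  result: [bugoyzub]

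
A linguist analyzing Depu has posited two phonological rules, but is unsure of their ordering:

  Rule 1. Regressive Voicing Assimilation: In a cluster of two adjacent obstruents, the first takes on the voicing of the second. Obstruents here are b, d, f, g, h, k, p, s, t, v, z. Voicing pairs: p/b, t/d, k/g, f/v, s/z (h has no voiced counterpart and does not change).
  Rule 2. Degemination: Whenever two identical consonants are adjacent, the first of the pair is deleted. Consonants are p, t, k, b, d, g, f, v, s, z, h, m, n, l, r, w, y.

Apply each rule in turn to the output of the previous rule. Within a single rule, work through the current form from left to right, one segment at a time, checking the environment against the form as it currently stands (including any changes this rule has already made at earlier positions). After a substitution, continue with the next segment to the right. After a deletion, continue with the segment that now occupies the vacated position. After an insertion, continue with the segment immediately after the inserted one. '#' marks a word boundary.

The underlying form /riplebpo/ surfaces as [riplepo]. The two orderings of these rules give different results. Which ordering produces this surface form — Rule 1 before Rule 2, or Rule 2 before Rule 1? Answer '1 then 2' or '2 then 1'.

Order 1 then 2:
  1 Regressive Voicing Assimilation: [riplebpo] → [ripleppo]
  2 Degemination: [ripleppo] → [riplepo]
  result: [riplepo]
Order 2 then 1:
  2 Degemination: no change — [riplebpo]
  1 Regressive Voicing Assimilation: [riplebpo] → [ripleppo]
  result: [ripleppo]

1 then 2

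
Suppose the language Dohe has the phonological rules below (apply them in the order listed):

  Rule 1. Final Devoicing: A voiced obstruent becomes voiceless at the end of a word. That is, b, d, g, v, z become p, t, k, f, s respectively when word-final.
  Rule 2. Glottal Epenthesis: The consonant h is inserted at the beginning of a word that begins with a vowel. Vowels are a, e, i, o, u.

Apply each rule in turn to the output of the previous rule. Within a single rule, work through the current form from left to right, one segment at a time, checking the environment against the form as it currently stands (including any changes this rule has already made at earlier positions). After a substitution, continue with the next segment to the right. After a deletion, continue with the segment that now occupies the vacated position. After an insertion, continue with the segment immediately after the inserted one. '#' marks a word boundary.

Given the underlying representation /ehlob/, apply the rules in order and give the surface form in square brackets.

Rule 1 Final Devoicing: [ehlob] → [ehlop]
Rule 2 Glottal Epenthesis: [ehlop] → [hehlop]

[hehlop]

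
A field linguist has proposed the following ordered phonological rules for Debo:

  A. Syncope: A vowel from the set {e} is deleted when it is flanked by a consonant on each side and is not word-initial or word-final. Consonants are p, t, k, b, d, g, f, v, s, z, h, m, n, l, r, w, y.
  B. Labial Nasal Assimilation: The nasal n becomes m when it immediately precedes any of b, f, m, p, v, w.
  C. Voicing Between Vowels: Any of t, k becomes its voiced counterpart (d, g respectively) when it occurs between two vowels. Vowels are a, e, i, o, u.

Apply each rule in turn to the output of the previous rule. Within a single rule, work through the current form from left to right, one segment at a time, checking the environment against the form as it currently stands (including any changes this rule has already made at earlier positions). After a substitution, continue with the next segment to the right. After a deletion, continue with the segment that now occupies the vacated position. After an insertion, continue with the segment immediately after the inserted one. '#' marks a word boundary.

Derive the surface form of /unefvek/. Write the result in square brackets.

[umfvk]

A Syncope: [unefvek] → [unfvk]
B Labial Nasal Assimilation: [unfvk] → [umfvk]
C Voicing Between Vowels: no change — [umfvk]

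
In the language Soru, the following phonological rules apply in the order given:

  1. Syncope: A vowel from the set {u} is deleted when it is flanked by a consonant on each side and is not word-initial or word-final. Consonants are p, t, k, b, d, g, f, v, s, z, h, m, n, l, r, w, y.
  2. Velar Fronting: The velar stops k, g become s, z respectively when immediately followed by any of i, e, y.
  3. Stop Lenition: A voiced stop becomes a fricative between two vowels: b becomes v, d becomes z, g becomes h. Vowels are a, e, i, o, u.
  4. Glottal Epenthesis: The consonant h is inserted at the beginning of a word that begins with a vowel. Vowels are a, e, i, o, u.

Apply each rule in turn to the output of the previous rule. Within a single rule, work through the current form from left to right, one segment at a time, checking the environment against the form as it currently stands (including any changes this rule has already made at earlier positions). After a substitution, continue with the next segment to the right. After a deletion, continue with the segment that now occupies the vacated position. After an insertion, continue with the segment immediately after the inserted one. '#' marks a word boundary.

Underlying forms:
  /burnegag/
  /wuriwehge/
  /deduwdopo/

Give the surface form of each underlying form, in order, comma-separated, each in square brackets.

[brnehag], [wriwehze], [dedwdopo]

/burnegag/:
  1 Syncope: [burnegag] → [brnegag]
  2 Velar Fronting: no change — [brnegag]
  3 Stop Lenition: [brnegag] → [brnehag]
  4 Glottal Epenthesis: no change — [brnehag]
/wuriwehge/:
  1 Syncope: [wuriwehge] → [wriwehge]
  2 Velar Fronting: [wriwehge] → [wriwehze]
  3 Stop Lenition: no change — [wriwehze]
  4 Glottal Epenthesis: no change — [wriwehze]
/deduwdopo/:
  1 Syncope: [deduwdopo] → [dedwdopo]
  2 Velar Fronting: no change — [dedwdopo]
  3 Stop Lenition: no change — [dedwdopo]
  4 Glottal Epenthesis: no change — [dedwdopo]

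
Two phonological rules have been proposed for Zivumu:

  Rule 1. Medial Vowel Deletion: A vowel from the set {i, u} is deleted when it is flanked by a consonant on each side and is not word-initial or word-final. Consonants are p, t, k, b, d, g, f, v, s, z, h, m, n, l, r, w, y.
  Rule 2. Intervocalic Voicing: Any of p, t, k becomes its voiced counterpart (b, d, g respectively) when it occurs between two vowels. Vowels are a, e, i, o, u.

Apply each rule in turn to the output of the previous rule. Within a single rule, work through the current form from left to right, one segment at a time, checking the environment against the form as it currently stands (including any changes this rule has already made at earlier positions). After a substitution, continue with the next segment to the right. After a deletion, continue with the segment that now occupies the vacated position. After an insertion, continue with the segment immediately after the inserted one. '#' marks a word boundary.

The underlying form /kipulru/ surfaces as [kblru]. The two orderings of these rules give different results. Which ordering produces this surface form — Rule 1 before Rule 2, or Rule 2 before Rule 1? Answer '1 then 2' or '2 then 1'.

Order 1 then 2:
  1 Medial Vowel Deletion: [kipulru] → [kplru]
  2 Intervocalic Voicing: no change — [kplru]
  result: [kplru]
Order 2 then 1:
  2 Intervocalic Voicing: [kipulru] → [kibulru]
  1 Medial Vowel Deletion: [kibulru] → [kblru]
  result: [kblru]

2 then 1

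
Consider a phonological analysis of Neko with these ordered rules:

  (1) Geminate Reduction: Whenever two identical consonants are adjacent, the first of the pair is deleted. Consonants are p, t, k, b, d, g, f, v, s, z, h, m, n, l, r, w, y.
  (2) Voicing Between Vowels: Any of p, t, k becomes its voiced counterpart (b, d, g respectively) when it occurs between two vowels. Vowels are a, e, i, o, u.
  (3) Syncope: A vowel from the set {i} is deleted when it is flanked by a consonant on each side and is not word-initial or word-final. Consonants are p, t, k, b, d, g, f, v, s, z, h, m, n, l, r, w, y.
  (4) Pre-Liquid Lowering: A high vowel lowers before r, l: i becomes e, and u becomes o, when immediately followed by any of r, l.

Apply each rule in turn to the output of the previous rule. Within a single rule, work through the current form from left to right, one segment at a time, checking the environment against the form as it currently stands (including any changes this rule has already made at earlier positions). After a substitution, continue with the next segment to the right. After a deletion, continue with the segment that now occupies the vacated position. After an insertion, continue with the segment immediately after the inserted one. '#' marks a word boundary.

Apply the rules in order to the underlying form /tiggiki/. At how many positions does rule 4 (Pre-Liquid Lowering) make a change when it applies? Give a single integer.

(1) Geminate Reduction: [tiggiki] → [tigiki]
(2) Voicing Between Vowels: [tigiki] → [tigigi]
(3) Syncope: [tigigi] → [tggi]
(4) Pre-Liquid Lowering: no change — [tggi]
Rule 4 changed 0 position(s).

0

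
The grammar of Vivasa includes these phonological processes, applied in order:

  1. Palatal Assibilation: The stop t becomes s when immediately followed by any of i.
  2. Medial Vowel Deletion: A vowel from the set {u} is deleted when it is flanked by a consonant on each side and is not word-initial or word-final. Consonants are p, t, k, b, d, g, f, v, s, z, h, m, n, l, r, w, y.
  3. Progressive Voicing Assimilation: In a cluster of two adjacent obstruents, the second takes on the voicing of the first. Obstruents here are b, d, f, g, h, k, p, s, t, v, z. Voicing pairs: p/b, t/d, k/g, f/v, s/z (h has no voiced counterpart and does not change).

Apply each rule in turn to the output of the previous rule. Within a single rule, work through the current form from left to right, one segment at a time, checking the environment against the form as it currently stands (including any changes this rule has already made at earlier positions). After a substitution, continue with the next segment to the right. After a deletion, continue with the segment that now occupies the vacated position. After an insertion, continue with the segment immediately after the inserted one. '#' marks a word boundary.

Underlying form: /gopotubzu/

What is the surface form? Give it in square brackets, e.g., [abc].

[gopotpsu]

1 Palatal Assibilation: no change — [gopotubzu]
2 Medial Vowel Deletion: [gopotubzu] → [gopotbzu]
3 Progressive Voicing Assimilation: [gopotbzu] → [gopotpsu]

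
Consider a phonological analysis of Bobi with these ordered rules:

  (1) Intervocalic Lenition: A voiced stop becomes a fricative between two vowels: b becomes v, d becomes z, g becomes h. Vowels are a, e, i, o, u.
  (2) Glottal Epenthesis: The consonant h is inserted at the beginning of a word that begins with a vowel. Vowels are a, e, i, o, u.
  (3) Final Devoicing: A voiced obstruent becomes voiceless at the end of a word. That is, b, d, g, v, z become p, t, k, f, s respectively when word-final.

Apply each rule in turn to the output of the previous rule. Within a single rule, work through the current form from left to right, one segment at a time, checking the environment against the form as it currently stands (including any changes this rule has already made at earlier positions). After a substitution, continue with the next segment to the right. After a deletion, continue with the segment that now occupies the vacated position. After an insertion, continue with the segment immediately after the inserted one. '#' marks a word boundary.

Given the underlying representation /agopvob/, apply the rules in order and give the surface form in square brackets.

[hahopvop]

(1) Intervocalic Lenition: [agopvob] → [ahopvob]
(2) Glottal Epenthesis: [ahopvob] → [hahopvob]
(3) Final Devoicing: [hahopvob] → [hahopvop]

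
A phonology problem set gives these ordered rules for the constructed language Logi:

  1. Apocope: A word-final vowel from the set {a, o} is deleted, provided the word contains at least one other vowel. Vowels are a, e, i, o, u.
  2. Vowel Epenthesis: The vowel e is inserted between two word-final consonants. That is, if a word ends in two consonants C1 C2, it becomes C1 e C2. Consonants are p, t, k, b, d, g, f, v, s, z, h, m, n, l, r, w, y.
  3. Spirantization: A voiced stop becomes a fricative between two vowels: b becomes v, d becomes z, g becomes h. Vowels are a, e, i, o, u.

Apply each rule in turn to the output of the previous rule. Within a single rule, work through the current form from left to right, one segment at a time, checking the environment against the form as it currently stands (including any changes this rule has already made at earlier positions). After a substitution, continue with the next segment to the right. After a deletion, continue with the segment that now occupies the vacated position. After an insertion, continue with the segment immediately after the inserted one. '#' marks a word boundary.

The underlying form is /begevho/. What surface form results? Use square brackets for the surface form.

[beheveh]

1 Apocope: [begevho] → [begevh]
2 Vowel Epenthesis: [begevh] → [begeveh]
3 Spirantization: [begeveh] → [beheveh]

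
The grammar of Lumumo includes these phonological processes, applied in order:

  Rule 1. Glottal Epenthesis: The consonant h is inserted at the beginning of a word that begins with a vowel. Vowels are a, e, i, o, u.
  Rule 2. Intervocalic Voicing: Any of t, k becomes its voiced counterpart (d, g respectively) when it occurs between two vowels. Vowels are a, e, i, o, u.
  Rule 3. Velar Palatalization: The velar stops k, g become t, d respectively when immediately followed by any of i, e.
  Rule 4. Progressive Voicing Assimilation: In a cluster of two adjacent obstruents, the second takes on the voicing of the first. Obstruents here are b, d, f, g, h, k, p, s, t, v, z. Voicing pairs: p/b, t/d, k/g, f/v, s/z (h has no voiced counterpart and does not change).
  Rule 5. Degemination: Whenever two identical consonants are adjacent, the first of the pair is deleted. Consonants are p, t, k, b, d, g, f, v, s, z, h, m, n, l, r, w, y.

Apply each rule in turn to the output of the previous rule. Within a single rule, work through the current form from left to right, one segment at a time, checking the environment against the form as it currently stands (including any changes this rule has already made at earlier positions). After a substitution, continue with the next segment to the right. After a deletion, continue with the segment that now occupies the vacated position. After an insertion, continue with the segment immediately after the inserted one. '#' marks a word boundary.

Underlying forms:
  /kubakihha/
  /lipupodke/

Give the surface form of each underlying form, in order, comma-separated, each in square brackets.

[kubadiha], [lipupode]

/kubakihha/:
  Rule 1 Glottal Epenthesis: no change — [kubakihha]
  Rule 2 Intervocalic Voicing: [kubakihha] → [kubagihha]
  Rule 3 Velar Palatalization: [kubagihha] → [kubadihha]
  Rule 4 Progressive Voicing Assimilation: no change — [kubadihha]
  Rule 5 Degemination: [kubadihha] → [kubadiha]
/lipupodke/:
  Rule 1 Glottal Epenthesis: no change — [lipupodke]
  Rule 2 Intervocalic Voicing: no change — [lipupodke]
  Rule 3 Velar Palatalization: [lipupodke] → [lipupodte]
  Rule 4 Progressive Voicing Assimilation: [lipupodte] → [lipupodde]
  Rule 5 Degemination: [lipupodde] → [lipupode]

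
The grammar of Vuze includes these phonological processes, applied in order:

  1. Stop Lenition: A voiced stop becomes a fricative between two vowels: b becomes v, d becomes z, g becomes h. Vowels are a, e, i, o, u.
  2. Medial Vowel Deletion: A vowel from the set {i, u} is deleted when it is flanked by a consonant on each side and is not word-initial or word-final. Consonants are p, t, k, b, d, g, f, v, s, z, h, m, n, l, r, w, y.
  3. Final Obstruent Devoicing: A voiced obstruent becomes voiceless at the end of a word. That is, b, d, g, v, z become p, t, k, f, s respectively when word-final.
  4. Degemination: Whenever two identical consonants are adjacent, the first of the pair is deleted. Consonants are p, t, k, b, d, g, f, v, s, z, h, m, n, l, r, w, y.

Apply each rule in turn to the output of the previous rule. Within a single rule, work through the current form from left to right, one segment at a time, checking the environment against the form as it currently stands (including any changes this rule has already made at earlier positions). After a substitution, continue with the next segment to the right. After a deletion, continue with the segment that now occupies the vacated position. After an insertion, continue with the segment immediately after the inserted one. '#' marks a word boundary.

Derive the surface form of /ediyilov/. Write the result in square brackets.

1 Stop Lenition: [ediyilov] → [eziyilov]
2 Medial Vowel Deletion: [eziyilov] → [ezylov]
3 Final Obstruent Devoicing: [ezylov] → [ezylof]
4 Degemination: no change — [ezylof]

[ezylof]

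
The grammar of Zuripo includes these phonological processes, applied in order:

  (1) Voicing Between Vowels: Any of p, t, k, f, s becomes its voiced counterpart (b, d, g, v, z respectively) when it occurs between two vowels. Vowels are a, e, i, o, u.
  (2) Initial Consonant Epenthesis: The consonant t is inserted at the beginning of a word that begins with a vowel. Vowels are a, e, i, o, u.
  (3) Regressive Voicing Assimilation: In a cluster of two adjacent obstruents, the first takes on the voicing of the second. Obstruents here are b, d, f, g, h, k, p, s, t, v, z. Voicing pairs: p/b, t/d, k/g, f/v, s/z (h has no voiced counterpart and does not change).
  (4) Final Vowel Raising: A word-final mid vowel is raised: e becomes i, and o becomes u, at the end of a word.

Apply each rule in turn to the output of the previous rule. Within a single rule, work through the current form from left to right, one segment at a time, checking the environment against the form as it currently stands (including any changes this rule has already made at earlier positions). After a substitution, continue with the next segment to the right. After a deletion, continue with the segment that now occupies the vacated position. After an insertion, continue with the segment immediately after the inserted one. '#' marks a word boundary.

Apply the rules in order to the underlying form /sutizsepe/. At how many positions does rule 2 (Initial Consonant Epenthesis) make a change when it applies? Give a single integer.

0

(1) Voicing Between Vowels: [sutizsepe] → [sudizsebe]
(2) Initial Consonant Epenthesis: no change — [sudizsebe]
(3) Regressive Voicing Assimilation: [sudizsebe] → [sudissebe]
(4) Final Vowel Raising: [sudissebe] → [sudissebi]
Rule 2 changed 0 position(s).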